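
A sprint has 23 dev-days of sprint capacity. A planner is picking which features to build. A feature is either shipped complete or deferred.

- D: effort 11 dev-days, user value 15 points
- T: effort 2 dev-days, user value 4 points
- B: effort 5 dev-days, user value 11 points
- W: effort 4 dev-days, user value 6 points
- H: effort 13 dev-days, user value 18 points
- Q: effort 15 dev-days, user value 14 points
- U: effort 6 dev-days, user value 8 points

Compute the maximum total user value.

36

D + B + U: effort 11 + 5 + 6 = 22 ≤ 23, user value 15 + 11 + 8 = 34.
B + W + H: effort 5 + 4 + 13 = 22 ≤ 23, user value 11 + 6 + 18 = 35.
D + T + B + W: effort 11 + 2 + 5 + 4 = 22 ≤ 23, user value 15 + 4 + 11 + 6 = 36.
Best is D, T, B, and W with total user value 36.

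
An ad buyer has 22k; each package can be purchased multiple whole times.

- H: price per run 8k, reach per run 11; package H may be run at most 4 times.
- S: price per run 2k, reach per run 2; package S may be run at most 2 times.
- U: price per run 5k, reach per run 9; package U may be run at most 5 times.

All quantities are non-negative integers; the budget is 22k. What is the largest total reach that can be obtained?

U has the best ratio (9/5); taking only U gives at most 4×9 = 36 (stopped by the price limit).
Mixing does better — 1×S and 4×U: price 22 ≤ 22, reach 1·2 + 4·9 = 38.

38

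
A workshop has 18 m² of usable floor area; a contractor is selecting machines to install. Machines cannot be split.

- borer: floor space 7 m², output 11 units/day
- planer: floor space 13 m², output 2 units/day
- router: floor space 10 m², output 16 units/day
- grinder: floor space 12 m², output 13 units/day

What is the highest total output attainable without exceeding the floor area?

27

Treat it as a binary knapsack problem.
Take borer and router: floor space 7 + 10 = 17 ≤ 18, output 11 + 16 = 27.
No other feasible combination does better.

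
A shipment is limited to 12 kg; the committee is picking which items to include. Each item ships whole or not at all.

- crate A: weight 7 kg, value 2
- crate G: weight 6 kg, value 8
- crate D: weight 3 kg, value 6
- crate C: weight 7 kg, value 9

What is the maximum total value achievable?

Take crate D and crate C: weight 3 + 7 = 10 ≤ 12, value 6 + 9 = 15.
No other feasible combination does better.

15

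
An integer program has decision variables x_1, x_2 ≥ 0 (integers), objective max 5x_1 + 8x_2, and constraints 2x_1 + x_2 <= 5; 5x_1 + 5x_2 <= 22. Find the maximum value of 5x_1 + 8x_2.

32

(x_1,x_2)=(0,4): 2·0+1·4=4≤5, 5·0+5·4=20≤22, objective 32.
(x_1,x_2)=(1,3): 2·1+1·3=5≤5, 5·1+5·3=20≤22, objective 29.
No feasible integer point exceeds 32.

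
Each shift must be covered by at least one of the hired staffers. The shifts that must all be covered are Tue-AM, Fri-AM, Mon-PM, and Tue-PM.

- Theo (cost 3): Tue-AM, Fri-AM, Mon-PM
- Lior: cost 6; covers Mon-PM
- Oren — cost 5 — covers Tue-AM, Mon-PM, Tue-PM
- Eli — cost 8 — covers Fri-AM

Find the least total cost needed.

Choose Theo and Oren: together they cover Tue-AM, Fri-AM, Mon-PM, Tue-PM — every shift.
Total cost: 3 + 5 = 8.
No cover costs less than 8.

8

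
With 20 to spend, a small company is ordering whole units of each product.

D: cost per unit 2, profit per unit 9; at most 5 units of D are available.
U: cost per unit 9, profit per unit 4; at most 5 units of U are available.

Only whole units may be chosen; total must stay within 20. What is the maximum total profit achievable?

49

5×D and 1×U: cost 19 ≤ 20, profit 5·9 + 1·4 = 49.
5×D: cost 10 ≤ 20, profit 5·9 = 45.
Best is 49.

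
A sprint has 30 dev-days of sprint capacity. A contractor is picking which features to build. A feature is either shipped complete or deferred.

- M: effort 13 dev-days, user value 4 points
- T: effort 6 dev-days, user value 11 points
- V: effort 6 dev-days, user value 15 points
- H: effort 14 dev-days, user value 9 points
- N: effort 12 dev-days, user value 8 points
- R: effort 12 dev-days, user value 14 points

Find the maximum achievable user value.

Allowing fractional choices, the relaxed optimum would be about 44.0, but features are indivisible.
V + N + R: effort 6 + 12 + 12 = 30 ≤ 30, user value 15 + 8 + 14 = 37.
T + V + H: effort 6 + 6 + 14 = 26 ≤ 30, user value 11 + 15 + 9 = 35.
T + V + R: effort 6 + 6 + 12 = 24 ≤ 30, user value 11 + 15 + 14 = 40.
Best is T, V, and R with total user value 40.

40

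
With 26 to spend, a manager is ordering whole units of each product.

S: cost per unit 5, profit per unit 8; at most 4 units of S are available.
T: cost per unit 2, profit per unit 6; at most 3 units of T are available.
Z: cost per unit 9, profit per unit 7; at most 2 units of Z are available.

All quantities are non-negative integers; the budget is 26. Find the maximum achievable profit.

50

This is a bounded integer knapsack.
T has the best ratio (6/2); taking only T gives at most 3×6 = 18 (stopped by the supply cap of 3).
Mixing does better — 4×S and 3×T: cost 26 ≤ 26, profit 4·8 + 3·6 = 50.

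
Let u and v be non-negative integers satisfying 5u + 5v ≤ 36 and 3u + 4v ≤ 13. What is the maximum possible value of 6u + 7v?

25

Relaxing integrality, the LP optimum is 26.00 at (u,v) = (4.33, 0), which is not an integer point.
(u,v)=(3,1): 5·3+5·1=20≤36, 3·3+4·1=13≤13, objective 25.
(u,v)=(4,0): 5·4+5·0=20≤36, 3·4+4·0=12≤13, objective 24.
(u,v)=(2,1): 5·2+5·1=15≤36, 3·2+4·1=10≤13, objective 19.
No feasible integer point exceeds 25.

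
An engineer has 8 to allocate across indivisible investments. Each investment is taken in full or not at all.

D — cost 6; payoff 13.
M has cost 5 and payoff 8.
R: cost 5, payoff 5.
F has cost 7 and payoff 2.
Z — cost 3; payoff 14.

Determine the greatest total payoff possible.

This is an integer program with binary decision variables.
Allowing fractional choices, the relaxed optimum would be about 24.8, but investments are indivisible.
R + Z: cost 5 + 3 = 8 ≤ 8, payoff 5 + 14 = 19.
M + Z: cost 5 + 3 = 8 ≤ 8, payoff 8 + 14 = 22.
Best is M and Z with total payoff 22.

22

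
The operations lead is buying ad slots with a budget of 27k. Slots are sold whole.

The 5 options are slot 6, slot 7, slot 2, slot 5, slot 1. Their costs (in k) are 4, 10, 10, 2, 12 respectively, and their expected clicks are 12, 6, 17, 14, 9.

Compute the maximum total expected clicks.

Allowing fractional choices, the relaxed optimum would be about 51.2, but ad slots are indivisible.
slot 6 + slot 2 + slot 5: cost 4 + 10 + 2 = 16 ≤ 27, expected clicks 12 + 17 + 14 = 43.
slot 6 + slot 7 + slot 2 + slot 5: cost 4 + 10 + 10 + 2 = 26 ≤ 27, expected clicks 12 + 6 + 17 + 14 = 49.
Best is slot 6, slot 7, slot 2, and slot 5 with total expected clicks 49.

49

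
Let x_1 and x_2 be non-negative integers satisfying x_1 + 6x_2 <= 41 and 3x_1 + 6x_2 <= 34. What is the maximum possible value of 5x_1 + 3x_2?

Relaxing integrality, the LP optimum is 56.67 at (x_1,x_2) = (11.3, 0), which is not an integer point.
(x_1,x_2)=(11,0): 1·11+6·0=11≤41, 3·11+6·0=33≤34, objective 55.
(x_1,x_2)=(10,0): 1·10+6·0=10≤41, 3·10+6·0=30≤34, objective 50.
Maximum is 55 at (x_1,x_2)=(11,0).

55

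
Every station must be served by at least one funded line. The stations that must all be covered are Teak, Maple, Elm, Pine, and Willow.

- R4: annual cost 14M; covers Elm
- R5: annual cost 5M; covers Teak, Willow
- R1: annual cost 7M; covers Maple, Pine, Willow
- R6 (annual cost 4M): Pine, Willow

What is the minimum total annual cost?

The greedy cost-per-new-station heuristic would pick R6, R5, R1, and R4 for 30, but a cheaper cover exists.
Choose R4, R5, and R1: together they cover Teak, Maple, Elm, Pine, Willow — every station.
Total annual cost: 14 + 5 + 7 = 26.
No cover costs less than 26.

26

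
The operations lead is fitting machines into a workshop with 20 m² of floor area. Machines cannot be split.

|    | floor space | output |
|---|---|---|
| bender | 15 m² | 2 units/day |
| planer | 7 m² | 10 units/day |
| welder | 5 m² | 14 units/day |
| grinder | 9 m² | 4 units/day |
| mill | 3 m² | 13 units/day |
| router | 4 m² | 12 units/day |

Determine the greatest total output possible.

49

welder + mill + router: floor space 5 + 3 + 4 = 12 ≤ 20, output 14 + 13 + 12 = 39.
planer + welder + mill: floor space 7 + 5 + 3 = 15 ≤ 20, output 10 + 14 + 13 = 37.
planer + welder + mill + router: floor space 7 + 5 + 3 + 4 = 19 ≤ 20, output 10 + 14 + 13 + 12 = 49.
Best is planer, welder, mill, and router with total output 49.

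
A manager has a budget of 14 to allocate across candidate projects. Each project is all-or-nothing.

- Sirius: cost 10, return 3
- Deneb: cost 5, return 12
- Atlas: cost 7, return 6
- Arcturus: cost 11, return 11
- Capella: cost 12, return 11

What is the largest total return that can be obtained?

18

Allowing fractional choices, the relaxed optimum would be about 21.0, but projects are indivisible.
Deneb + Atlas: cost 5 + 7 = 12 ≤ 14, return 12 + 6 = 18.
Deneb: cost 5 ≤ 14, return 12.
Best is Deneb and Atlas with total return 18.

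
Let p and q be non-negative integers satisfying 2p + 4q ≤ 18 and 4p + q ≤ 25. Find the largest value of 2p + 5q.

22

The continuous relaxation peaks at (0, 4.5) with value 22.50; rounding to a feasible lattice point costs some objective.
(p,q)=(1,4): 2·1+4·4=18≤18, 4·1+1·4=8≤25, objective 22.
(p,q)=(0,4): 2·0+4·4=16≤18, 4·0+1·4=4≤25, objective 20.
(p,q)=(2,3): 2·2+4·3=16≤18, 4·2+1·3=11≤25, objective 19.
(p,q)=(1,3): 2·1+4·3=14≤18, 4·1+1·3=7≤25, objective 17.
The best lattice point is (1,4), giving 22.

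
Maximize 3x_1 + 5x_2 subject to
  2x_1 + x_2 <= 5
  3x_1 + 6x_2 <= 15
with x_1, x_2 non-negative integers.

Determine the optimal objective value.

13

The continuous relaxation peaks at (1.67, 1.67) with value 13.33; rounding to a feasible lattice point costs some objective.
(x_1,x_2)=(1,2): 2·1+1·2=4≤5, 3·1+6·2=15≤15, objective 13.
(x_1,x_2)=(2,1): 2·2+1·1=5≤5, 3·2+6·1=12≤15, objective 11.
(x_1,x_2)=(0,2): 2·0+1·2=2≤5, 3·0+6·2=12≤15, objective 10.
The best lattice point is (1,2), giving 13.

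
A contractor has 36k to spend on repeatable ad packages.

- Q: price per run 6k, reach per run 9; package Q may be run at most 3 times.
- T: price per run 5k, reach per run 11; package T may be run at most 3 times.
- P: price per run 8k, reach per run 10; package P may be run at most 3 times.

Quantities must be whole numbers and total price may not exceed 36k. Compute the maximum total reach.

Take 2×Q, 3×T, and 1×P: price 35 ≤ 36, reach 2·9 + 3·11 + 1·10 = 61.
T has the best ratio (11/5) and is taken to its limit of 3; remaining capacity is filled optimally with the others.

61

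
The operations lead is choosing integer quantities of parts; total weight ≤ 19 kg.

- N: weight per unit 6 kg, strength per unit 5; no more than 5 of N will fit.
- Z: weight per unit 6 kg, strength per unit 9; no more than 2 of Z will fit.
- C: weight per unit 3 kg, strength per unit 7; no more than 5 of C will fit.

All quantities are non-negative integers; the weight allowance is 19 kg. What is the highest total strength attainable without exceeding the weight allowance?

37

C has the best ratio (7/3); taking only C gives at most 5×7 = 35 (stopped by the supply cap of 5).
Mixing does better — 1×Z and 4×C: weight 18 ≤ 19, strength 1·9 + 4·7 = 37.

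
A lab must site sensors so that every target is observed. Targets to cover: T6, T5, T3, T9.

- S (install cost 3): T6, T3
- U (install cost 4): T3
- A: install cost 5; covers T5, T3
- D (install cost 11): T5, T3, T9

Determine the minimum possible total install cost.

Choose S and D: together they cover T6, T5, T3, T9 — every target.
Total install cost: 3 + 11 = 14.

14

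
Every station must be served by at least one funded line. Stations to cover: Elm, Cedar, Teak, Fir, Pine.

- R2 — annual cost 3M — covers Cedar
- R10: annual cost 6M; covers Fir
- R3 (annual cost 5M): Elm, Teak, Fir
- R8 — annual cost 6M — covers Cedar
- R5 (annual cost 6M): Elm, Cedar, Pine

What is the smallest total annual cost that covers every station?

11

This is an integer covering problem.
The greedy cost-per-new-station heuristic would pick R3, R2, and R5 for 14, but a cheaper cover exists.
Choose R3 and R5: together they cover Elm, Cedar, Teak, Fir, Pine — every station.
Total annual cost: 5 + 6 = 11.
No cover costs less than 11.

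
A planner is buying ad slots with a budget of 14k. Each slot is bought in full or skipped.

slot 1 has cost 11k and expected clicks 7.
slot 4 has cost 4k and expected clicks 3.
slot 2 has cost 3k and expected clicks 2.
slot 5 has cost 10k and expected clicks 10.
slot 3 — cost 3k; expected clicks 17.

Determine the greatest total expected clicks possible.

27

Take slot 5 and slot 3: cost 10 + 3 = 13 ≤ 14, expected clicks 10 + 17 = 27.
No other feasible combination does better.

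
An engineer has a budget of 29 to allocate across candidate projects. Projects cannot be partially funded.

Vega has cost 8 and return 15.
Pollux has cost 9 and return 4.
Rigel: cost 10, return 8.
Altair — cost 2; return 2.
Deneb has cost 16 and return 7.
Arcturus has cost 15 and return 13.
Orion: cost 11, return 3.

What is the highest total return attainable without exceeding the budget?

30

Take Vega, Altair, and Arcturus: cost 8 + 2 + 15 = 25 ≤ 29, return 15 + 2 + 13 = 30.
No other feasible combination does better.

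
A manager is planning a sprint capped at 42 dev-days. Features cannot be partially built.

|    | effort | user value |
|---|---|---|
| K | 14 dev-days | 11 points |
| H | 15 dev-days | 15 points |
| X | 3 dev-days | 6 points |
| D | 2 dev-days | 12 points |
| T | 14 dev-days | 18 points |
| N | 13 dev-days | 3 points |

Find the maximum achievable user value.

51

K + X + D + T: effort 14 + 3 + 2 + 14 = 33 ≤ 42, user value 11 + 6 + 12 + 18 = 47.
H + X + D + T: effort 15 + 3 + 2 + 14 = 34 ≤ 42, user value 15 + 6 + 12 + 18 = 51.
H + D + T: effort 15 + 2 + 14 = 31 ≤ 42, user value 15 + 12 + 18 = 45.
Best is H, X, D, and T with total user value 51.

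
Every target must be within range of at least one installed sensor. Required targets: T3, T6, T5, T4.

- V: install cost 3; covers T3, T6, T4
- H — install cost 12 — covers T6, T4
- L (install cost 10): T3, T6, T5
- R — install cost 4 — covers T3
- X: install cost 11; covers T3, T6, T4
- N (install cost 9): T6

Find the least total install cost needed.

Choose V and L: together they cover T3, T6, T5, T4 — every target.
Total install cost: 3 + 10 = 13.
No cover costs less than 13.

13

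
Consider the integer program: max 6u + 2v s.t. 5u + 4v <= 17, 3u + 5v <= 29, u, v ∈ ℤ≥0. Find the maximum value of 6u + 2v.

Relaxing integrality, the LP optimum is 20.40 at (u,v) = (3.4, 0), which is not an integer point.
(u,v)=(3,0): 5·3+4·0=15≤17, 3·3+5·0=9≤29, objective 18.
(u,v)=(2,1): 5·2+4·1=14≤17, 3·2+5·1=11≤29, objective 14.
No feasible integer point exceeds 18.

18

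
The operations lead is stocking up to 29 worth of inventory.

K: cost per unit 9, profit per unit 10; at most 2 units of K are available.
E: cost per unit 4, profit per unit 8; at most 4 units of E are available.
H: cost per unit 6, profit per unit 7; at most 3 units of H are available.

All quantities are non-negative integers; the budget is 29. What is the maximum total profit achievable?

This is a bounded integer knapsack.
E has the best ratio (8/4); taking only E gives at most 4×8 = 32 (stopped by the supply cap of 4).
Mixing does better — 4×E and 2×H: cost 28 ≤ 29, profit 4·8 + 2·7 = 46.

46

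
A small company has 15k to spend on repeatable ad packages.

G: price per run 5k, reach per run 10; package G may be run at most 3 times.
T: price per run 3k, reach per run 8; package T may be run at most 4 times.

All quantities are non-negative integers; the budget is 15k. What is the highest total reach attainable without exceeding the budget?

Take 1×G and 3×T: price 14 ≤ 15, reach 1·10 + 3·8 = 34.
No other integer combination yields more.

34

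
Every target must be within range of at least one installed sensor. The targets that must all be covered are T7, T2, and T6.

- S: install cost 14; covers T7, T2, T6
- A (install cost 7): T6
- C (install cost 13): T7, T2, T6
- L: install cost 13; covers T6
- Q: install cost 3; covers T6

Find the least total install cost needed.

C alone covers T7, T2, T6 — every target.
Total install cost: 13.

13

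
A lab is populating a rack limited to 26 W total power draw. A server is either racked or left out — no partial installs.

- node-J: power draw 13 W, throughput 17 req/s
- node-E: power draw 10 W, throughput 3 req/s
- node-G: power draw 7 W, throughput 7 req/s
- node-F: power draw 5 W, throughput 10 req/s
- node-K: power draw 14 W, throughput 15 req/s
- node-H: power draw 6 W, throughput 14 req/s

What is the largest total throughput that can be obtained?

Allowing fractional choices, the relaxed optimum would be about 43.1, but servers are indivisible.
node-J + node-G + node-H: power draw 13 + 7 + 6 = 26 ≤ 26, throughput 17 + 7 + 14 = 38.
node-F + node-K + node-H: power draw 5 + 14 + 6 = 25 ≤ 26, throughput 10 + 15 + 14 = 39.
node-J + node-F + node-H: power draw 13 + 5 + 6 = 24 ≤ 26, throughput 17 + 10 + 14 = 41.
Best is node-J, node-F, and node-H with total throughput 41.

41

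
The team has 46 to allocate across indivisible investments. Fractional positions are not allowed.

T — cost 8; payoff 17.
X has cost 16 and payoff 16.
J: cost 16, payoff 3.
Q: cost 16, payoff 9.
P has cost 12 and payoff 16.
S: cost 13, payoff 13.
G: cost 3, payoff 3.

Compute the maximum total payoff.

This is an integer program with binary decision variables.
Take T, X, P, and G: cost 8 + 16 + 12 + 3 = 39 ≤ 46, payoff 17 + 16 + 16 + 3 = 52.
No other feasible combination does better.

52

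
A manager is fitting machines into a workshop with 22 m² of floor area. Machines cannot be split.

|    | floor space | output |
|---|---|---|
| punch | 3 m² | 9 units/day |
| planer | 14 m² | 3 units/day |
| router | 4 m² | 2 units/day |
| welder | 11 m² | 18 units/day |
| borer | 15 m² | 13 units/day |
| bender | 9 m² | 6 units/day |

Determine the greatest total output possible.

Treat it as a binary knapsack problem.
Allowing fractional choices, the relaxed optimum would be about 33.9, but machines are indivisible.
punch + welder: floor space 3 + 11 = 14 ≤ 22, output 9 + 18 = 27.
welder + bender: floor space 11 + 9 = 20 ≤ 22, output 18 + 6 = 24.
punch + router + welder: floor space 3 + 4 + 11 = 18 ≤ 22, output 9 + 2 + 18 = 29.
Best is punch, router, and welder with total output 29.

29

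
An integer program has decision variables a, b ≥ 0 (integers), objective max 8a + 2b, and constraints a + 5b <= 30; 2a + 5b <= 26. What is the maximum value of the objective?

104

(a,b)=(13,0): 1·13+5·0=13≤30, 2·13+5·0=26≤26, objective 104.
(a,b)=(12,0): 1·12+5·0=12≤30, 2·12+5·0=24≤26, objective 96.
Maximum is 104 at (a,b)=(13,0).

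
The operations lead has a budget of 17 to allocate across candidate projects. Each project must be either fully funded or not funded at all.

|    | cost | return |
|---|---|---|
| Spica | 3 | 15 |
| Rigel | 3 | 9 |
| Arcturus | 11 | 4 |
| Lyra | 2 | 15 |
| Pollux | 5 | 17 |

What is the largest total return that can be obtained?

56

Allowing fractional choices, the relaxed optimum would be about 57.5, but projects are indivisible.
Spica + Rigel + Lyra + Pollux: cost 3 + 3 + 2 + 5 = 13 ≤ 17, return 15 + 9 + 15 + 17 = 56.
Rigel + Lyra + Pollux: cost 3 + 2 + 5 = 10 ≤ 17, return 9 + 15 + 17 = 41.
Spica + Lyra + Pollux: cost 3 + 2 + 5 = 10 ≤ 17, return 15 + 15 + 17 = 47.
Best is Spica, Rigel, Lyra, and Pollux with total return 56.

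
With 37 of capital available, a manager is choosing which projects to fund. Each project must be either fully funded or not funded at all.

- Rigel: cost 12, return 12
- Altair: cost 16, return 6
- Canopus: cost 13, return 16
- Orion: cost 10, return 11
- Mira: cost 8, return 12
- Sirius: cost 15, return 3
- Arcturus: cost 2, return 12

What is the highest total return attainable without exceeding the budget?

Rigel + Canopus + Mira + Arcturus: cost 12 + 13 + 8 + 2 = 35 ≤ 37, return 12 + 16 + 12 + 12 = 52.
Rigel + Canopus + Orion + Arcturus: cost 12 + 13 + 10 + 2 = 37 ≤ 37, return 12 + 16 + 11 + 12 = 51.
Canopus + Orion + Mira + Arcturus: cost 13 + 10 + 8 + 2 = 33 ≤ 37, return 16 + 11 + 12 + 12 = 51.
Best is Rigel, Canopus, Mira, and Arcturus with total return 52.

52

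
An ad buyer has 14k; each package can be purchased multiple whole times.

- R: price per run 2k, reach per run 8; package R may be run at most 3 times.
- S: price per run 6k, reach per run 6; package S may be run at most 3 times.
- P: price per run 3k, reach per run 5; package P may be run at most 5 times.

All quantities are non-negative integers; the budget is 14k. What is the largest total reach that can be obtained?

34

This is a bounded integer knapsack.
3×R and 2×P: price 12 ≤ 14, reach 3·8 + 2·5 = 34.
2×R and 3×P: price 13 ≤ 14, reach 2·8 + 3·5 = 31.
Best is 34.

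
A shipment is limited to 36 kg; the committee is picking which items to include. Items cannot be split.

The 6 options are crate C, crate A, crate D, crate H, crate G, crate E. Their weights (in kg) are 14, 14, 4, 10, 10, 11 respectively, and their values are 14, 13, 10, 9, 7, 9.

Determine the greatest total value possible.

Allowing fractional choices, the relaxed optimum would be about 40.6, but items are indivisible.
crate D + crate H + crate G + crate E: weight 4 + 10 + 10 + 11 = 35 ≤ 36, value 10 + 9 + 7 + 9 = 35.
crate C + crate A + crate D: weight 14 + 14 + 4 = 32 ≤ 36, value 14 + 13 + 10 = 37.
crate C + crate D + crate H: weight 14 + 4 + 10 = 28 ≤ 36, value 14 + 10 + 9 = 33.
Best is crate C, crate A, and crate D with total value 37.

37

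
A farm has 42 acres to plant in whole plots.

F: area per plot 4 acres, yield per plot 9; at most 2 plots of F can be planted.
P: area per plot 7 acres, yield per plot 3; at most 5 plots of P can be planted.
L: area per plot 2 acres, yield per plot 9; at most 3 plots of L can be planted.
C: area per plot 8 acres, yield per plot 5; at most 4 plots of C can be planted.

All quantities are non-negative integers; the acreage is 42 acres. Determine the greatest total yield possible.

This is a bounded integer knapsack.
L has the best ratio (9/2); taking only L gives at most 3×9 = 27 (stopped by the supply cap of 3).
Mixing does better — 2×F, 3×L, and 3×C: area 38 ≤ 42, yield 2·9 + 3·9 + 3·5 = 60.

60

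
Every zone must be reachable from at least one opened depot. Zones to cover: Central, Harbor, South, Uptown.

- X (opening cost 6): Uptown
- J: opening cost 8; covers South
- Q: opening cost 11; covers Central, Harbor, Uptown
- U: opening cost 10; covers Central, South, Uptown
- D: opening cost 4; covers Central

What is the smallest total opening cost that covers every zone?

19

Choose J and Q: together they cover Central, Harbor, South, Uptown — every zone.
Total opening cost: 8 + 11 = 19.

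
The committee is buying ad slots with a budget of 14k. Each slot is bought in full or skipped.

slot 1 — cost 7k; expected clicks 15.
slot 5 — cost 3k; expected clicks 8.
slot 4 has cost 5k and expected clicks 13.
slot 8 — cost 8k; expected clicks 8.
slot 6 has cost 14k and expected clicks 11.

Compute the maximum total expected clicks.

Take slot 1 and slot 4: cost 7 + 5 = 12 ≤ 14, expected clicks 15 + 13 = 28.
No other feasible combination does better.

28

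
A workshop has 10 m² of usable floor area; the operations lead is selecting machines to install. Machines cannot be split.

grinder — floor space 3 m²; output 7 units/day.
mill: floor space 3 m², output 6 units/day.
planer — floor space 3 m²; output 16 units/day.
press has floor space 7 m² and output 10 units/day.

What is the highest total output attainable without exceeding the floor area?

Take grinder, mill, and planer: floor space 3 + 3 + 3 = 9 ≤ 10, output 7 + 6 + 16 = 29.
No other feasible combination does better.

29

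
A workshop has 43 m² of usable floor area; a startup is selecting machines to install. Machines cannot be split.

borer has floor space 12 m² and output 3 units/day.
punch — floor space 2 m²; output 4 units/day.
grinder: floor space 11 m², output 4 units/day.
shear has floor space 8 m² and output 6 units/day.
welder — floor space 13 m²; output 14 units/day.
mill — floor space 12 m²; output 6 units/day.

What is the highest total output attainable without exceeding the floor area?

30

Take punch, shear, welder, and mill: floor space 2 + 8 + 13 + 12 = 35 ≤ 43, output 4 + 6 + 14 + 6 = 30.
No other feasible combination does better.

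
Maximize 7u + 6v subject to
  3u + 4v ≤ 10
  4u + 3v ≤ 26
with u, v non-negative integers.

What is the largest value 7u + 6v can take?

21

(u,v)=(3,0): 3·3+4·0=9≤10, 4·3+3·0=12≤26, objective 21.
(u,v)=(2,1): 3·2+4·1=10≤10, 4·2+3·1=11≤26, objective 20.
The best lattice point is (3,0), giving 21.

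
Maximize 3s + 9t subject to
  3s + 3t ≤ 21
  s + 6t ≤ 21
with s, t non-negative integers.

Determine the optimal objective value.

36

(s,t)=(3,3) is feasible, giving 36.
(s,t)=(2,3) is feasible, giving 33.
(s,t)=(5,2) is feasible, giving 33.
Maximum is 36 at (s,t)=(3,3).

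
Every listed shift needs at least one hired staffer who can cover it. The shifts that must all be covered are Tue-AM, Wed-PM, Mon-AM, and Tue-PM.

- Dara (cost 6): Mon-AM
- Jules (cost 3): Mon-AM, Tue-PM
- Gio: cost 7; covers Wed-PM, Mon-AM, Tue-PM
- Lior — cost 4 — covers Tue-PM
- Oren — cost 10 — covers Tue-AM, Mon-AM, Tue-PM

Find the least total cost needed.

This is a weighted set-cover instance.
Choose Gio and Oren: together they cover Tue-AM, Wed-PM, Mon-AM, Tue-PM — every shift.
Total cost: 7 + 10 = 17.

17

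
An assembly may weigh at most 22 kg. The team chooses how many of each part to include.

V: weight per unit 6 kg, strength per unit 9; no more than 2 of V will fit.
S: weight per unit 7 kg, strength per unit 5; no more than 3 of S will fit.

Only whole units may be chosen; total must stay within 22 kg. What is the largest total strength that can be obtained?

23

This is a bounded integer knapsack.
V has the best ratio (9/6); taking only V gives at most 2×9 = 18 (stopped by the supply cap of 2).
Mixing does better — 2×V and 1×S: weight 19 ≤ 22, strength 2·9 + 1·5 = 23.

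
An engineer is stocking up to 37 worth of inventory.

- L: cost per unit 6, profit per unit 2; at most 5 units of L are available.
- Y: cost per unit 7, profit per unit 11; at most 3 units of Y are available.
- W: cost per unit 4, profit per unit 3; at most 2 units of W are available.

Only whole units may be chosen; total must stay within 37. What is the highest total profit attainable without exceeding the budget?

Y has the best ratio (11/7); taking only Y gives at most 3×11 = 33 (stopped by the supply cap of 3).
Mixing does better — 1×L, 3×Y, and 2×W: cost 35 ≤ 37, profit 1·2 + 3·11 + 2·3 = 41.

41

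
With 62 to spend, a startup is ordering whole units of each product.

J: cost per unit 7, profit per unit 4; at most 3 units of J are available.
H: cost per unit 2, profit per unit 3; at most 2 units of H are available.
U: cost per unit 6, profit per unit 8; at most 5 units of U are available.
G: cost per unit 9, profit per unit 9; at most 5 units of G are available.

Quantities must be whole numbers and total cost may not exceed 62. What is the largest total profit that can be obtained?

73

1×H, 4×U, and 4×G: cost 62 ≤ 62, profit 1·3 + 4·8 + 4·9 = 71.
2×H, 5×U, and 3×G: cost 61 ≤ 62, profit 2·3 + 5·8 + 3·9 = 73.
Best is 73.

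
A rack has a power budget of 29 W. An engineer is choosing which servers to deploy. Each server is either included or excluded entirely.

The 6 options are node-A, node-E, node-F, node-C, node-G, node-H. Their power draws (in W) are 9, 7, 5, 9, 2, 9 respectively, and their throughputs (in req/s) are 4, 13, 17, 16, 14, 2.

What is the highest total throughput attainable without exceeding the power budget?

60

Treat it as a binary knapsack problem.
Take node-E, node-F, node-C, and node-G: power draw 7 + 5 + 9 + 2 = 23 ≤ 29, throughput 13 + 17 + 16 + 14 = 60.
No other feasible combination does better.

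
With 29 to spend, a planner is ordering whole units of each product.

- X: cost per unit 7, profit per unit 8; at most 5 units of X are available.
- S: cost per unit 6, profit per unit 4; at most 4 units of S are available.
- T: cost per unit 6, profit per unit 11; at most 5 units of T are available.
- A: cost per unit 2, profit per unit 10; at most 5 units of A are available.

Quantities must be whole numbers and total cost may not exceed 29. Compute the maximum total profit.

83

This is a bounded integer knapsack.
3×T and 5×A: cost 28 ≤ 29, profit 3·11 + 5·10 = 83.
1×X, 2×T, and 5×A: cost 29 ≤ 29, profit 1·8 + 2·11 + 5·10 = 80.
Best is 83.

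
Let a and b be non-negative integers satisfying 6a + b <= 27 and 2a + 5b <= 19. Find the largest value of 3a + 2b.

(a,b)=(4,2): 6·4+1·2=26≤27, 2·4+5·2=18≤19, objective 16.
(a,b)=(4,1): 6·4+1·1=25≤27, 2·4+5·1=13≤19, objective 14.
No feasible integer point exceeds 16.

16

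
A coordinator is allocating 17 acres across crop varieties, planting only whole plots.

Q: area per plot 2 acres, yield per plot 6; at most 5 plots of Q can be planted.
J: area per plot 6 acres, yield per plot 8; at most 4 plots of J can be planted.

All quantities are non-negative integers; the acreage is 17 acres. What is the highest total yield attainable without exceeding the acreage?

38

Q has the best ratio (6/2); taking only Q gives at most 5×6 = 30 (stopped by the supply cap of 5).
Mixing does better — 5×Q and 1×J: area 16 ≤ 17, yield 5·6 + 1·8 = 38.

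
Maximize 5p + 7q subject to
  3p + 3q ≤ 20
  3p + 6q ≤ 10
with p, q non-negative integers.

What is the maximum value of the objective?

The continuous relaxation peaks at (3.33, 0) with value 16.67; rounding to a feasible lattice point costs some objective.
(p,q)=(3,0): 3·3+3·0=9≤20, 3·3+6·0=9≤10, objective 15.
(p,q)=(2,0): 3·2+3·0=6≤20, 3·2+6·0=6≤10, objective 10.
Maximum is 15 at (p,q)=(3,0).

15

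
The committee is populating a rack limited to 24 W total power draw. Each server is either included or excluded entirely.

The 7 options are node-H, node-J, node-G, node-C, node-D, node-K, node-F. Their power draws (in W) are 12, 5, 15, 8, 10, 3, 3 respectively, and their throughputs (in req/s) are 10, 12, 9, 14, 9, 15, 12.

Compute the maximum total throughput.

53

Treat it as a binary knapsack problem.
node-C + node-D + node-K + node-F: power draw 8 + 10 + 3 + 3 = 24 ≤ 24, throughput 14 + 9 + 15 + 12 = 50.
node-J + node-C + node-K + node-F: power draw 5 + 8 + 3 + 3 = 19 ≤ 24, throughput 12 + 14 + 15 + 12 = 53.
Best is node-J, node-C, node-K, and node-F with total throughput 53.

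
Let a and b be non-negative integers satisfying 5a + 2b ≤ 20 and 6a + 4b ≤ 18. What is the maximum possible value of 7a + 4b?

(a,b)=(3,0): 5·3+2·0=15≤20, 6·3+4·0=18≤18, objective 21.
(a,b)=(2,1): 5·2+2·1=12≤20, 6·2+4·1=16≤18, objective 18.
(a,b)=(2,0): 5·2+2·0=10≤20, 6·2+4·0=12≤18, objective 14.
Maximum is 21 at (a,b)=(3,0).

21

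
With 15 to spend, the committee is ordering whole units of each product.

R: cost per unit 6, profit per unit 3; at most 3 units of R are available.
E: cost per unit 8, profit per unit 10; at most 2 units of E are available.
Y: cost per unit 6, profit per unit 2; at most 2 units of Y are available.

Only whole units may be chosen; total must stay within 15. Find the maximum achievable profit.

This is a bounded integer knapsack.
1×R and 1×E: cost 14 ≤ 15, profit 1·3 + 1·10 = 13.
1×E and 1×Y: cost 14 ≤ 15, profit 1·10 + 1·2 = 12.
Best is 13.

13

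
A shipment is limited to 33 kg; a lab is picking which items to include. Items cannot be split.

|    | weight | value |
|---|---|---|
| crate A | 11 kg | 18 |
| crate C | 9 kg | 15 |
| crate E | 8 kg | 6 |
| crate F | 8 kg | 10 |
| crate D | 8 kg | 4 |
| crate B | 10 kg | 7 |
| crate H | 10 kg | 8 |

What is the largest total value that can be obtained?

43

Treat it as a binary knapsack problem.
crate A + crate C + crate H: weight 11 + 9 + 10 = 30 ≤ 33, value 18 + 15 + 8 = 41.
crate A + crate C + crate F: weight 11 + 9 + 8 = 28 ≤ 33, value 18 + 15 + 10 = 43.
crate A + crate C + crate B: weight 11 + 9 + 10 = 30 ≤ 33, value 18 + 15 + 7 = 40.
Best is crate A, crate C, and crate F with total value 43.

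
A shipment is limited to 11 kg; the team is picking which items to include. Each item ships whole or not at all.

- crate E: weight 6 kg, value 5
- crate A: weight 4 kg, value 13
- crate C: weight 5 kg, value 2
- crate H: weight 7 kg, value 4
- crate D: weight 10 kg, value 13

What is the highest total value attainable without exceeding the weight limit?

Allowing fractional choices, the relaxed optimum would be about 22.1, but items are indivisible.
crate E + crate A: weight 6 + 4 = 10 ≤ 11, value 5 + 13 = 18.
crate A + crate H: weight 4 + 7 = 11 ≤ 11, value 13 + 4 = 17.
crate A + crate C: weight 4 + 5 = 9 ≤ 11, value 13 + 2 = 15.
Best is crate E and crate A with total value 18.

18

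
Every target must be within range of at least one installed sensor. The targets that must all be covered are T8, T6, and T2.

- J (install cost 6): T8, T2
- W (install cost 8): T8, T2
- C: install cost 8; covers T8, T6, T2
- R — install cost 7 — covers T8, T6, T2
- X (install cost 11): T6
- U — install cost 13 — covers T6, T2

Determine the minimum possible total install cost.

This is an integer covering problem.
R alone covers T8, T6, T2 — every target.
Total install cost: 7.
No cover costs less than 7.

7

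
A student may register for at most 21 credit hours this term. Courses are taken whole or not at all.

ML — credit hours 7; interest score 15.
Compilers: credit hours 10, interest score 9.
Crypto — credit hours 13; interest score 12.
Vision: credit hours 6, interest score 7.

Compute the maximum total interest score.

ML + Crypto: credit hours 7 + 13 = 20 ≤ 21, interest score 15 + 12 = 27.
ML + Vision: credit hours 7 + 6 = 13 ≤ 21, interest score 15 + 7 = 22.
ML + Compilers: credit hours 7 + 10 = 17 ≤ 21, interest score 15 + 9 = 24.
Best is ML and Crypto with total interest score 27.

27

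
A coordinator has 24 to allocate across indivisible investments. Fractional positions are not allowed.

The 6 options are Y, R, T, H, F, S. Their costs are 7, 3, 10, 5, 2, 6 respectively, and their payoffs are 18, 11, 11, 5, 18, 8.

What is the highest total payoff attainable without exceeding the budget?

60

Take Y, R, H, F, and S: cost 7 + 3 + 5 + 2 + 6 = 23 ≤ 24, payoff 18 + 11 + 5 + 18 + 8 = 60.
No other feasible combination does better.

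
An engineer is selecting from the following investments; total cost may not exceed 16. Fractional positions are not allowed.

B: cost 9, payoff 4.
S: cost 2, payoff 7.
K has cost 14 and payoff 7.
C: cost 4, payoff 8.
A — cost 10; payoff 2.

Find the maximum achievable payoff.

Allowing fractional choices, the relaxed optimum would be about 20.0, but investments are indivisible.
S + C + A: cost 2 + 4 + 10 = 16 ≤ 16, payoff 7 + 8 + 2 = 17.
B + S + C: cost 9 + 2 + 4 = 15 ≤ 16, payoff 4 + 7 + 8 = 19.
S + C: cost 2 + 4 = 6 ≤ 16, payoff 7 + 8 = 15.
Best is B, S, and C with total payoff 19.

19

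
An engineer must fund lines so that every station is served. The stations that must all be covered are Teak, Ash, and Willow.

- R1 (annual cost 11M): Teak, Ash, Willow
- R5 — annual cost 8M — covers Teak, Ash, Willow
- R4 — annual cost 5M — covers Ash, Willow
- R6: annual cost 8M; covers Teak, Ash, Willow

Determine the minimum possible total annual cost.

8

This is an integer covering problem.
The greedy cost-per-new-station heuristic would pick R4 and R5 for 13, but a cheaper cover exists.
R5 alone covers Teak, Ash, Willow — every station.
Total annual cost: 8.
No cover costs less than 8.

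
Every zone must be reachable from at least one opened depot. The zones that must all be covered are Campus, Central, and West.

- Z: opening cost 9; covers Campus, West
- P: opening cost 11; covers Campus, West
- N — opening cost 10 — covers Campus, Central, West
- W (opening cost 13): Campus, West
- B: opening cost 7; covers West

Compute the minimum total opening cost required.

N alone covers Campus, Central, West — every zone.
Total opening cost: 10.
No cover costs less than 10.

10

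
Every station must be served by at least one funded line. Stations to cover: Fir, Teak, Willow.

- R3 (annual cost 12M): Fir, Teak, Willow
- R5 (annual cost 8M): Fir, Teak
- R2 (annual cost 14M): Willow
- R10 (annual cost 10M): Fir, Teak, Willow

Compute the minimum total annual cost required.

R10 alone covers Fir, Teak, Willow — every station.
Total annual cost: 10.
No cover costs less than 10.

10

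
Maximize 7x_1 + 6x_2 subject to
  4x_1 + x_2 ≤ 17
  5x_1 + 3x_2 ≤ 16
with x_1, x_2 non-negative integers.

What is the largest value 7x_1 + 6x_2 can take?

30

(x_1,x_2)=(0,5): 4·0+1·5=5≤17, 5·0+3·5=15≤16, objective 30.
(x_1,x_2)=(0,4): 4·0+1·4=4≤17, 5·0+3·4=12≤16, objective 24.
Maximum is 30 at (x_1,x_2)=(0,5).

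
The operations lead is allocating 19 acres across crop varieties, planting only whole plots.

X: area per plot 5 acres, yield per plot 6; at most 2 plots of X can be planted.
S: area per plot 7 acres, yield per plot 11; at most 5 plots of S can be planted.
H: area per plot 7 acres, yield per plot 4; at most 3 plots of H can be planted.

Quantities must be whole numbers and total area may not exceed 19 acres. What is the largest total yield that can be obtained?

S has the best ratio (11/7); taking only S gives at most 2×11 = 22 (stopped by the area limit).
Mixing does better — 1×X and 2×S: area 19 ≤ 19, yield 1·6 + 2·11 = 28.

28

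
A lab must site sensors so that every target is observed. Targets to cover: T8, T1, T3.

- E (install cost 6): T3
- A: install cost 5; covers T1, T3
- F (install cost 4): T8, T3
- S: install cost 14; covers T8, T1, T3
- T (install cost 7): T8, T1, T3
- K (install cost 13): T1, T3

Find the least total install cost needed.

T alone covers T8, T1, T3 — every target.
Total install cost: 7.

7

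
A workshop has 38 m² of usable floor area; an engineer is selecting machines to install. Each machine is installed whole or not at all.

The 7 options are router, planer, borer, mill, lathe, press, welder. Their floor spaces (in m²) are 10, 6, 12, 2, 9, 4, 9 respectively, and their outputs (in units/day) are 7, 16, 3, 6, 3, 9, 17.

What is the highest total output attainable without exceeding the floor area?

55

router + planer + lathe + press + welder: floor space 10 + 6 + 9 + 4 + 9 = 38 ≤ 38, output 7 + 16 + 3 + 9 + 17 = 52.
router + planer + mill + press + welder: floor space 10 + 6 + 2 + 4 + 9 = 31 ≤ 38, output 7 + 16 + 6 + 9 + 17 = 55.
Best is router, planer, mill, press, and welder with total output 55.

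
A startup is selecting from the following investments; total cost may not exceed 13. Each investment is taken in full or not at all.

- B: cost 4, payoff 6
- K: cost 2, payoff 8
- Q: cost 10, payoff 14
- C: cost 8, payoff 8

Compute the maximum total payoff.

22

B + K: cost 4 + 2 = 6 ≤ 13, payoff 6 + 8 = 14.
K + Q: cost 2 + 10 = 12 ≤ 13, payoff 8 + 14 = 22.
K + C: cost 2 + 8 = 10 ≤ 13, payoff 8 + 8 = 16.
Best is K and Q with total payoff 22.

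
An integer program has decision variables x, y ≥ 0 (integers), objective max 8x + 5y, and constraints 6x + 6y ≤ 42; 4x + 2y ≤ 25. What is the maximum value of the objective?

(x,y)=(5,2) is feasible, giving 50.
(x,y)=(6,0) is feasible, giving 48.
(x,y)=(4,3) is feasible, giving 47.
(x,y)=(5,1) is feasible, giving 45.
Maximum is 50 at (x,y)=(5,2).

50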